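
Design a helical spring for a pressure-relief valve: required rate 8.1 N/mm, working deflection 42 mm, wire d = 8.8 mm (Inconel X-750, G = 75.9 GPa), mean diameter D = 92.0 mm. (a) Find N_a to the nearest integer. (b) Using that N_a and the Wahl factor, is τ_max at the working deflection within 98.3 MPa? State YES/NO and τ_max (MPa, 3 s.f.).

(a) 9 coils; (b) NO, τ_max = 133 MPa

N_a = Gd⁴/(8D³k) = (75.9×10³)(8.8⁴)/(8·92.0³·8.1) = 9.021 → N_a = 9
Actual rate k = Gd⁴/(8D³·9) = 8.1185 N/mm
Working load F = kδ = 8.1185·42 = 340.98 N
C = 92.0/8.8 = 10.4545; K_W = (4C−1)/(4C−4)+0.615/C = 1.1382
τ_max = K_W·8FD/(πd³) = 1.1382·117.22 = 133.42 MPa
τ_max > 98.3 MPa → exceeds allowable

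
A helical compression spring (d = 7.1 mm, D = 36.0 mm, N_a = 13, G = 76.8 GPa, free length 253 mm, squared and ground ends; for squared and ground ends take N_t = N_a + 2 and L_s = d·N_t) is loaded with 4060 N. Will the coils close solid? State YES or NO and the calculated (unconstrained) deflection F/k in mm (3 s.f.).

NO, δ = 101 mm

k = Gd⁴/(8D³N_a) = (76.8×10³)(7.1⁴)/(8·36.0³·13) = 40.221 N/mm
N_t = 15; L_s = 7.1·15 = 106.5 mm; δ_solid = L₀ − L_s = 253 − 106.5 = 146.5 mm
δ = F/k = 4060/40.221 = 100.94 mm
δ < δ_solid → spring does not go solid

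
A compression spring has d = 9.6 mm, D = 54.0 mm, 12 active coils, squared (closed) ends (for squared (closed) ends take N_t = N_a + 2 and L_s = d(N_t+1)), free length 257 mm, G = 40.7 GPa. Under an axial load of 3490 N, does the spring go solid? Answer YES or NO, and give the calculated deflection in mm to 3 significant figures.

k = Gd⁴/(8D³N_a) = (40.7×10³)(9.6⁴)/(8·54.0³·12) = 22.868 N/mm
N_t = 14; L_s = 9.6·15 = 144 mm; δ_solid = L₀ − L_s = 257 − 144 = 113 mm
δ = F/k = 3490/22.868 = 152.62 mm
δ ≥ δ_solid → spring goes solid

YES, δ = 153 mm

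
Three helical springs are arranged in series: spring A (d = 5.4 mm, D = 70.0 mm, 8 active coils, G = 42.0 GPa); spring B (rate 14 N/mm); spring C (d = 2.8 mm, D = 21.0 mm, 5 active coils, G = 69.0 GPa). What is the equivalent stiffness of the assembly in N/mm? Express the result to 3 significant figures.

k_A = Gd⁴/(8D³N_a) = (42.0×10³)(5.4⁴)/(8·70.0³·8) = 1.6269 N/mm
k_C = Gd⁴/(8D³N_a) = (69.0×10³)(2.8⁴)/(8·21.0³·5) = 11.449 N/mm
Series: 1/k_eq = 1/1.6269 + 1/14 + 1/11.449 = 0.77345; k_eq = 1.2929 N/mm

1.29 N/mm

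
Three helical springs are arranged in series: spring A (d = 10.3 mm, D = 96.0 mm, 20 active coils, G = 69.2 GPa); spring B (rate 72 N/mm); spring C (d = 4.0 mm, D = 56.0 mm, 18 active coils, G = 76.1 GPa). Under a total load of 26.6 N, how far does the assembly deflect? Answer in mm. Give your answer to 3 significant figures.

k_A = Gd⁴/(8D³N_a) = (69.2×10³)(10.3⁴)/(8·96.0³·20) = 5.502 N/mm
k_C = Gd⁴/(8D³N_a) = (76.1×10³)(4.0⁴)/(8·56.0³·18) = 0.77037 N/mm
Series: 1/k_eq = 1/5.502 + 1/72 + 1/0.77037 = 1.4937; k_eq = 0.66947 N/mm
δ = F/k_eq = 26.6/0.66947 = 39.733 mm

39.7 mm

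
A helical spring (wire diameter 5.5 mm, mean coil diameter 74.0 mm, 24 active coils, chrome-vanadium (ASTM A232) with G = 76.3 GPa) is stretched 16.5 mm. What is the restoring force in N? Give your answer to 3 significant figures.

k = Gd⁴/(8D³N_a) = (76.3×10³)(5.5⁴)/(8·74.0³·24) = 0.89739 N/mm
F = k·δ = 0.89739 × 16.5 = 14.807 N

14.8 N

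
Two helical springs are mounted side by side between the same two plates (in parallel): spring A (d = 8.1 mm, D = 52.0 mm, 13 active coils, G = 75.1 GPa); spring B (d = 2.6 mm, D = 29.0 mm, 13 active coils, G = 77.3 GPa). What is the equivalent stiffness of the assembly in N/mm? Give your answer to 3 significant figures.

23.5 N/mm

k_A = Gd⁴/(8D³N_a) = (75.1×10³)(8.1⁴)/(8·52.0³·13) = 22.107 N/mm
k_B = Gd⁴/(8D³N_a) = (77.3×10³)(2.6⁴)/(8·29.0³·13) = 1.3927 N/mm
Parallel: k_eq = 22.107 + 1.3927 = 23.5 N/mm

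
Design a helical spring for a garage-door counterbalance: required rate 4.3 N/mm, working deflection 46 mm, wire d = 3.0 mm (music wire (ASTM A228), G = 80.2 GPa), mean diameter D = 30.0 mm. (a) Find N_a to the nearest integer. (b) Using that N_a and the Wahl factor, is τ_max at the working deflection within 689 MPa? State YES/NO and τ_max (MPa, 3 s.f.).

N_a = Gd⁴/(8D³k) = (80.2×10³)(3.0⁴)/(8·30.0³·4.3) = 6.994 → N_a = 7
Actual rate k = Gd⁴/(8D³·7) = 4.2964 N/mm
Working load F = kδ = 4.2964·46 = 197.64 N
C = 30.0/3.0 = 10.0000; K_W = (4C−1)/(4C−4)+0.615/C = 1.1448
τ_max = K_W·8FD/(πd³) = 1.1448·559.19 = 640.18 MPa
τ_max ≤ 689 MPa → acceptable

(a) 7 coils; (b) YES, τ_max = 640 MPa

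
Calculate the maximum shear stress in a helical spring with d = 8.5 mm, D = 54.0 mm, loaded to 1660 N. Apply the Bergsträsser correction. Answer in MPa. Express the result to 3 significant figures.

Spring index C = D/d = 54.0/8.5 = 6.3529
K_B = (4C+2)/(4C−3) = 27.412/22.412 = 1.2231
τ₀ = 8FD/(πd³) = 8·1660·54.0/(π·8.5³) = 717120/1929.3 = 371.69 MPa
τ_max = K·τ₀ = 1.2231 × 371.69 = 454.62 MPa

455 MPa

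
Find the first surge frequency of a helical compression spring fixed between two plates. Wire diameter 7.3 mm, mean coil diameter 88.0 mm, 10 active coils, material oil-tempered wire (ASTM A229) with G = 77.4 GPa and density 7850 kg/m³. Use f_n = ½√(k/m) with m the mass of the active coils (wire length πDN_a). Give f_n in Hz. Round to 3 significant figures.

k = Gd⁴/(8D³N_a) = (77.4×10³)(7.3⁴)/(8·88.0³·10) = 4.0318 N/mm = 4031.8 N/m
Wire length L = πDN_a = π·88.0·10 = 2764.6 mm
m = ρ·(πd²/4)·L = 7850 × 41.854×10⁻⁶ m² × 2.7646 m = 0.90832 kg
f_n = ½√(k/m) = 0.5·√(4031.8/0.90832) = 0.5·√(4438.7) = 33.312 Hz

33.3 Hz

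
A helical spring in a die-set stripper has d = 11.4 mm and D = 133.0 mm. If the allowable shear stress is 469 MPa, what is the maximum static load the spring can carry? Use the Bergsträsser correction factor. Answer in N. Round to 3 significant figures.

C = D/d = 133.0/11.4 = 11.6667
K_B = (4C+2)/(4C−3) = 48.667/43.667 = 1.1145
τ_max = K·8FD/(πd³) → F_max = τ_allow·πd³/(8DK)
F_max = 469·π·11.4³/(8·133.0·1.1145) = 2.1829e+06/1185.8 = 1840.8 N

1840 N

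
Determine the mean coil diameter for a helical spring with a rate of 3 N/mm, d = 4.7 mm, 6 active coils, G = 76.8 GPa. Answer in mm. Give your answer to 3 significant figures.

63.8 mm

D = (Gd⁴/(8N_a·k))^(1/3) = (76.8×10³·4.7⁴/(8·6·3))^(1/3)
  = (260250)^(1/3) = 63.8455 mm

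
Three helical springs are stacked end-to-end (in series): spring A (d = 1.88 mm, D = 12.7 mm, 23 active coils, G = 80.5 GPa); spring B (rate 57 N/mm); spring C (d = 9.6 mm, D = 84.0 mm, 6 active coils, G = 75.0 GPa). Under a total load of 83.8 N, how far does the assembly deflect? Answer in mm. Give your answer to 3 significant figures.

36.6 mm

k_A = Gd⁴/(8D³N_a) = (80.5×10³)(1.88⁴)/(8·12.7³·23) = 2.6681 N/mm
k_C = Gd⁴/(8D³N_a) = (75.0×10³)(9.6⁴)/(8·84.0³·6) = 22.391 N/mm
Series: 1/k_eq = 1/2.6681 + 1/57 + 1/22.391 = 0.43701; k_eq = 2.2883 N/mm
δ = F/k_eq = 83.8/2.2883 = 36.621 mm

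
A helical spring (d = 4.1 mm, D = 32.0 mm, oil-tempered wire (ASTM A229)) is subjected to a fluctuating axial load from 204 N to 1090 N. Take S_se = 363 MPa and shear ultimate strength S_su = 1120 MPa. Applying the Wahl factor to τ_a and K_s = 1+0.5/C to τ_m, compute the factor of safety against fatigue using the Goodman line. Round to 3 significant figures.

C = D/d = 32.0/4.1 = 7.8049; K_W = (4C−1)/(4C−4)+0.615/C = 1.1890; K_s = 1+0.5/C = 1.0641
F_a = (F_max−F_min)/2 = 443 N; F_m = (F_max+F_min)/2 = 647 N
τ_a = K_W·8F_aD/(πd³) = 1.1890 × 523.77 = 622.77 MPa
τ_m = K_s·8F_mD/(πd³) = 1.0641 × 764.97 = 813.97 MPa
Goodman: 1/n_f = τ_a/S_se + τ_m/S_su = 622.77/363 + 813.97/1120 = 1.71562 + 0.72676 = 2.4424
n_f = 1/2.4424 = 0.4094

0.409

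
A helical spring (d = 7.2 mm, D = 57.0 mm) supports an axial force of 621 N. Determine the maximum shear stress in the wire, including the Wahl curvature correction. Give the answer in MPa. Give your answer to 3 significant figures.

Spring index C = D/d = 57.0/7.2 = 7.9167
K_W = (4C−1)/(4C−4) + 0.615/C = 30.667/27.667 + 0.0777 = 1.1861
τ₀ = 8FD/(πd³) = 8·621·57.0/(π·7.2³) = 283176/1172.6 = 241.5 MPa
τ_max = K·τ₀ = 1.1861 × 241.5 = 286.44 MPa

286 MPa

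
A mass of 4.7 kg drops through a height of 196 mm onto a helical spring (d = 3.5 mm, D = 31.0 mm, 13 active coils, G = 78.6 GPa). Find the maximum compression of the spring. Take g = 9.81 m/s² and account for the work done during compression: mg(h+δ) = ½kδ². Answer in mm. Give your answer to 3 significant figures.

k = Gd⁴/(8D³N_a) = (78.6×10³)(3.5⁴)/(8·31.0³·13) = 3.8069 N/mm
W = mg = 4.7 × 9.81 = 46.107 N
½kδ² − Wδ − Wh = 0 → δ = (W + √(W² + 2kWh))/k
δ = (46.107 + √(2125.9 + 68806.5))/3.8069 = (46.107 + 266.33)/3.8069 = 82.071 mm

82.1 mm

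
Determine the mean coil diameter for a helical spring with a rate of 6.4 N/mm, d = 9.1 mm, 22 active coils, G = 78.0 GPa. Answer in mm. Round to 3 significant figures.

D = (Gd⁴/(8N_a·k))^(1/3) = (78.0×10³·9.1⁴/(8·22·6.4))^(1/3)
  = (474862)^(1/3) = 78.0170 mm

78.0 mm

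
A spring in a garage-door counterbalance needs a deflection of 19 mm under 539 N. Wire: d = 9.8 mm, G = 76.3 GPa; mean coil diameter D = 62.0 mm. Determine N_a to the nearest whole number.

Required rate k = F/δ = 539/19 = 28.368 N/mm
N_a = Gd⁴/(8D³k) = (76.3×10³ × 9.8⁴)/(8 × 62.0³ × 28.368)
    = 7.03767e+08 / 5.40879e+07 = 13.01 → 13 coils

13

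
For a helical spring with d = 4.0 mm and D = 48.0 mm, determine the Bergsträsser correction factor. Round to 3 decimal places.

C = D/d = 48.0/4.0 = 12.0000
K_B = (4C+2)/(4C−3) = 50.000/45.000 = 1.1111

1.111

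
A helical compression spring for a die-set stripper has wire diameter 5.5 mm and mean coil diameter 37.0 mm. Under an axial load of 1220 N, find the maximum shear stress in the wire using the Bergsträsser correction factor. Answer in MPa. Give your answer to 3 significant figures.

Spring index C = D/d = 37.0/5.5 = 6.7273
K_B = (4C+2)/(4C−3) = 28.909/23.909 = 1.2091
τ₀ = 8FD/(πd³) = 8·1220·37.0/(π·5.5³) = 361120/522.68 = 690.9 MPa
τ_max = K·τ₀ = 1.2091 × 690.9 = 835.38 MPa

835 MPa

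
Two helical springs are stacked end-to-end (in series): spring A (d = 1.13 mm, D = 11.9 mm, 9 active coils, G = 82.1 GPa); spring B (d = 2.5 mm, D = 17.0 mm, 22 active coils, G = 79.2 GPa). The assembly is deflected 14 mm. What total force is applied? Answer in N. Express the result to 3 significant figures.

11.8 N

k_A = Gd⁴/(8D³N_a) = (82.1×10³)(1.13⁴)/(8·11.9³·9) = 1.1033 N/mm
k_B = Gd⁴/(8D³N_a) = (79.2×10³)(2.5⁴)/(8·17.0³·22) = 3.5779 N/mm
Series: 1/k_eq = 1/1.1033 + 1/3.5779 = 1.1859; k_eq = 0.84325 N/mm
F = k_eq·δ = 0.84325·14 = 11.806 N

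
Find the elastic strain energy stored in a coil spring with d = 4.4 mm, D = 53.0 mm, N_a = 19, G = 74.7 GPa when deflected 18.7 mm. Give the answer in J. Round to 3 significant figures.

0.216 J

k = Gd⁴/(8D³N_a) = (74.7×10³)(4.4⁴)/(8·53.0³·19) = 1.2373 N/mm
U = ½kδ² = 0.5 × 1.2373 × 18.7² = 216.33 N·mm = 0.21633 J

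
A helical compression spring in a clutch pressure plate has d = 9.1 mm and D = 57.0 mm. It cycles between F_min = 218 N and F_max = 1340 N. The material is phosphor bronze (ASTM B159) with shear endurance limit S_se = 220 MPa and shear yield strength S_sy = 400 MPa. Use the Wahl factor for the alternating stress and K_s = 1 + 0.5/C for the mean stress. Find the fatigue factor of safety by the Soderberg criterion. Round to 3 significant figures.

0.986

C = D/d = 57.0/9.1 = 6.2637; K_W = (4C−1)/(4C−4)+0.615/C = 1.2407; K_s = 1+0.5/C = 1.0798
F_a = (F_max−F_min)/2 = 561 N; F_m = (F_max+F_min)/2 = 779 N
τ_a = K_W·8F_aD/(πd³) = 1.2407 × 108.06 = 134.06 MPa
τ_m = K_s·8F_mD/(πd³) = 1.0798 × 150.05 = 162.02 MPa
Soderberg: 1/n_f = τ_a/S_se + τ_m/S_sy = 134.06/220 + 162.02/400 = 0.60938 + 0.40506 = 1.0144
n_f = 1/1.0144 = 0.9858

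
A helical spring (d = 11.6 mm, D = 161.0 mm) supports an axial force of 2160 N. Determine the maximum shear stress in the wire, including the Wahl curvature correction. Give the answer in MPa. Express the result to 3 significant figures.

626 MPa

Spring index C = D/d = 161.0/11.6 = 13.8793
K_W = (4C−1)/(4C−4) + 0.615/C = 54.517/51.517 + 0.0443 = 1.1025
τ₀ = 8FD/(πd³) = 8·2160·161.0/(π·11.6³) = 2.78208e+06/4903.7 = 567.34 MPa
τ_max = K·τ₀ = 1.1025 × 567.34 = 625.52 MPa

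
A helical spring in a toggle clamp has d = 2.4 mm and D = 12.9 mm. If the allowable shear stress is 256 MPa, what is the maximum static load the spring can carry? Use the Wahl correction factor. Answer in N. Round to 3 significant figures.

83.8 N

C = D/d = 12.9/2.4 = 5.3750
K_W = (4C−1)/(4C−4) + 0.615/C = 20.500/17.500 + 0.1144 = 1.2858
τ_max = K·8FD/(πd³) → F_max = τ_allow·πd³/(8DK)
F_max = 256·π·2.4³/(8·12.9·1.2858) = 11118/132.7 = 83.783 N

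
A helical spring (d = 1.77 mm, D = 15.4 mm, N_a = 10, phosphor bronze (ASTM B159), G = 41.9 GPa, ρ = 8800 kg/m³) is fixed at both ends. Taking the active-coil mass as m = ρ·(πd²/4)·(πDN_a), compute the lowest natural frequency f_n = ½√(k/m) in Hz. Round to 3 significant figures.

k = Gd⁴/(8D³N_a) = (41.9×10³)(1.77⁴)/(8·15.4³·10) = 1.4075 N/mm = 1407.5 N/m
Wire length L = πDN_a = π·15.4·10 = 483.81 mm
m = ρ·(πd²/4)·L = 8800 × 2.4606×10⁻⁶ m² × 0.48381 m = 0.010476 kg
f_n = ½√(k/m) = 0.5·√(1407.5/0.010476) = 0.5·√(1.3436e+05) = 183.27 Hz

183 Hz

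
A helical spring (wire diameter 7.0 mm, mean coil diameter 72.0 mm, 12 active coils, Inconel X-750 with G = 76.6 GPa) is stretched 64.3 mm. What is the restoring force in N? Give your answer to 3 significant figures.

330 N

k = Gd⁴/(8D³N_a) = (76.6×10³)(7.0⁴)/(8·72.0³·12) = 5.1328 N/mm
F = k·δ = 5.1328 × 64.3 = 330.04 N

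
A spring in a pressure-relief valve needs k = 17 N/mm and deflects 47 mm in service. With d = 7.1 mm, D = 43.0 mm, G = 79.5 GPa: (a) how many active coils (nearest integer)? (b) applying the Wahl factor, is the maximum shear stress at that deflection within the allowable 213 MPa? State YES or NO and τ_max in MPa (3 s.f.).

N_a = Gd⁴/(8D³k) = (79.5×10³)(7.1⁴)/(8·43.0³·17) = 18.68 → N_a = 19
Actual rate k = Gd⁴/(8D³·19) = 16.717 N/mm
Working load F = kδ = 16.717·47 = 785.69 N
C = 43.0/7.1 = 6.0563; K_W = (4C−1)/(4C−4)+0.615/C = 1.2499
τ_max = K_W·8FD/(πd³) = 1.2499·240.37 = 300.43 MPa
τ_max > 213 MPa → exceeds allowable

(a) 19 coils; (b) NO, τ_max = 300 MPa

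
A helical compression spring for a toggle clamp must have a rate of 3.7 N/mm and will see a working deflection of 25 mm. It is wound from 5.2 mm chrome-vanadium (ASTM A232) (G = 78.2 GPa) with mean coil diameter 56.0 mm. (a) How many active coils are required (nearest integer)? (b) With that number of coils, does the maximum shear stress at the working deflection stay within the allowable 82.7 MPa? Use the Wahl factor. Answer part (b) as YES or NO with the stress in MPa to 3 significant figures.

N_a = Gd⁴/(8D³k) = (78.2×10³)(5.2⁴)/(8·56.0³·3.7) = 11 → N_a = 11
Actual rate k = Gd⁴/(8D³·11) = 3.6998 N/mm
Working load F = kδ = 3.6998·25 = 92.494 N
C = 56.0/5.2 = 10.7692; K_W = (4C−1)/(4C−4)+0.615/C = 1.1339
τ_max = K_W·8FD/(πd³) = 1.1339·93.806 = 106.36 MPa
τ_max > 82.7 MPa → exceeds allowable

(a) 11 coils; (b) NO, τ_max = 106 MPa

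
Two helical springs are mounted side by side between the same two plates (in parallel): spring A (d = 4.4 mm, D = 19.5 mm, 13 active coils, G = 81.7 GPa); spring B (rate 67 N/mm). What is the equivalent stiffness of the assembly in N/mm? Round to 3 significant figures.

k_A = Gd⁴/(8D³N_a) = (81.7×10³)(4.4⁴)/(8·19.5³·13) = 39.71 N/mm
Parallel: k_eq = 39.71 + 67 = 106.71 N/mm

107 N/mm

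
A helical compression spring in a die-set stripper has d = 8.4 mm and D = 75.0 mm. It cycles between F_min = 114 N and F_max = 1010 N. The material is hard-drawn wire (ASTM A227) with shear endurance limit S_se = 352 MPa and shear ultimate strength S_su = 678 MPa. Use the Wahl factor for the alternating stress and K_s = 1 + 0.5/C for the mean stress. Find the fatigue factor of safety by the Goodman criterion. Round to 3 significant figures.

1.32

C = D/d = 75.0/8.4 = 8.9286; K_W = (4C−1)/(4C−4)+0.615/C = 1.1635; K_s = 1+0.5/C = 1.0560
F_a = (F_max−F_min)/2 = 448 N; F_m = (F_max+F_min)/2 = 562 N
τ_a = K_W·8F_aD/(πd³) = 1.1635 × 144.36 = 167.96 MPa
τ_m = K_s·8F_mD/(πd³) = 1.0560 × 181.09 = 191.23 MPa
Goodman: 1/n_f = τ_a/S_se + τ_m/S_su = 167.96/352 + 191.23/678 = 0.47715 + 0.28206 = 0.75921
n_f = 1/0.75921 = 1.317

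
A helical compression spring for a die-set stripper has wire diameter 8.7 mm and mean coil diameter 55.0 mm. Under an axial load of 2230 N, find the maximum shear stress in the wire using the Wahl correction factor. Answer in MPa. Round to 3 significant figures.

587 MPa

Spring index C = D/d = 55.0/8.7 = 6.3218
K_W = (4C−1)/(4C−4) + 0.615/C = 24.287/21.287 + 0.0973 = 1.2382
τ₀ = 8FD/(πd³) = 8·2230·55.0/(π·8.7³) = 981200/2068.7 = 474.3 MPa
τ_max = K·τ₀ = 1.2382 × 474.3 = 587.28 MPa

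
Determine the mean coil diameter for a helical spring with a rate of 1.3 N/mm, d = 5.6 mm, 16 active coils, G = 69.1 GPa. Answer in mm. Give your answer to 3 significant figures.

74.2 mm

D = (Gd⁴/(8N_a·k))^(1/3) = (69.1×10³·5.6⁴/(8·16·1.3))^(1/3)
  = (408392)^(1/3) = 74.1923 mm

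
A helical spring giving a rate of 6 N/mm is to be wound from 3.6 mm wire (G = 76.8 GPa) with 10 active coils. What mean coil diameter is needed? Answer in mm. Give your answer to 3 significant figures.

30.0 mm

D = (Gd⁴/(8N_a·k))^(1/3) = (76.8×10³·3.6⁴/(8·10·6))^(1/3)
  = (26873.9)^(1/3) = 29.9532 mm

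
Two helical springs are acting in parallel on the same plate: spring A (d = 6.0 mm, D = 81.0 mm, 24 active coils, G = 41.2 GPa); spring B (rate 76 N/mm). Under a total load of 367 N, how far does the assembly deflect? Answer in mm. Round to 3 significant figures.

4.80 mm

k_A = Gd⁴/(8D³N_a) = (41.2×10³)(6.0⁴)/(8·81.0³·24) = 0.52329 N/mm
Parallel: k_eq = 0.52329 + 76 = 76.523 N/mm
δ = F/k_eq = 367/76.523 = 4.7959 mm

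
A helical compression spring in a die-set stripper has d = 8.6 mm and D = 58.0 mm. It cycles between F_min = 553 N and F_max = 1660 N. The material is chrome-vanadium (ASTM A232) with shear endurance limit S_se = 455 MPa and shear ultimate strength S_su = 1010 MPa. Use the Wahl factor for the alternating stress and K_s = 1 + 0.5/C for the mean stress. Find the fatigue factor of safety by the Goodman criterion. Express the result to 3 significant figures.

1.62

C = D/d = 58.0/8.6 = 6.7442; K_W = (4C−1)/(4C−4)+0.615/C = 1.2218; K_s = 1+0.5/C = 1.0741
F_a = (F_max−F_min)/2 = 553.5 N; F_m = (F_max+F_min)/2 = 1106.5 N
τ_a = K_W·8F_aD/(πd³) = 1.2218 × 128.53 = 157.03 MPa
τ_m = K_s·8F_mD/(πd³) = 1.0741 × 256.94 = 275.98 MPa
Goodman: 1/n_f = τ_a/S_se + τ_m/S_su = 157.03/455 + 275.98/1010 = 0.34511 + 0.27325 = 0.61837
n_f = 1/0.61837 = 1.617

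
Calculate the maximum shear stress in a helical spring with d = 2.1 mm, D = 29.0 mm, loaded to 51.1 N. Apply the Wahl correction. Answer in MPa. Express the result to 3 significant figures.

449 MPa

Spring index C = D/d = 29.0/2.1 = 13.8095
K_W = (4C−1)/(4C−4) + 0.615/C = 54.238/51.238 + 0.0445 = 1.1031
τ₀ = 8FD/(πd³) = 8·51.1·29.0/(π·2.1³) = 11855.2/29.094 = 407.48 MPa
τ_max = K·τ₀ = 1.1031 × 407.48 = 449.48 MPa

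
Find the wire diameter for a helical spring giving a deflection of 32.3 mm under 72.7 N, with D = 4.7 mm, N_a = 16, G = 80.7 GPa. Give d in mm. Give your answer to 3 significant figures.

Required rate k = F/δ = 72.7/32.3 = 2.2508 N/mm
d = (8D³N_a·k / G)^(1/4) = (8·4.7³·16·2.2508 / (80.7×10³))^0.25
  = (0.37065)^0.25 = 0.7803 mm

0.780 mm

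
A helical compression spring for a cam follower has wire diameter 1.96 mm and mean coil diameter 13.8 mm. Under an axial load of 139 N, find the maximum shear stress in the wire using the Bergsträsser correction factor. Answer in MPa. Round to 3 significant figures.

778 MPa

Spring index C = D/d = 13.8/1.96 = 7.0408
K_B = (4C+2)/(4C−3) = 30.163/25.163 = 1.1987
τ₀ = 8FD/(πd³) = 8·139·13.8/(π·1.96³) = 15345.6/23.655 = 648.73 MPa
τ_max = K·τ₀ = 1.1987 × 648.73 = 777.64 MPa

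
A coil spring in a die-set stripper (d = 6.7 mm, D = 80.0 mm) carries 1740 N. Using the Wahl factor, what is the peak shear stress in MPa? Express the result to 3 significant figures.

1320 MPa

Spring index C = D/d = 80.0/6.7 = 11.9403
K_W = (4C−1)/(4C−4) + 0.615/C = 46.761/43.761 + 0.0515 = 1.1201
τ₀ = 8FD/(πd³) = 8·1740·80.0/(π·6.7³) = 1.1136e+06/944.87 = 1178.6 MPa
τ_max = K·τ₀ = 1.1201 × 1178.6 = 1320.1 MPa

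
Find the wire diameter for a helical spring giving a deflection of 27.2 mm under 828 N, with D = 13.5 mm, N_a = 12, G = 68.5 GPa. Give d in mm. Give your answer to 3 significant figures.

3.20 mm

Required rate k = F/δ = 828/27.2 = 30.441 N/mm
d = (8D³N_a·k / G)^(1/4) = (8·13.5³·12·30.441 / (68.5×10³))^0.25
  = (104.96)^0.25 = 3.2008 mm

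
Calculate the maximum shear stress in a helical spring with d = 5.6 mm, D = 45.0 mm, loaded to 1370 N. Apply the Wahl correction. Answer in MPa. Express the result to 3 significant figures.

Spring index C = D/d = 45.0/5.6 = 8.0357
K_W = (4C−1)/(4C−4) + 0.615/C = 31.143/28.143 + 0.0765 = 1.1831
τ₀ = 8FD/(πd³) = 8·1370·45.0/(π·5.6³) = 493200/551.71 = 893.94 MPa
τ_max = K·τ₀ = 1.1831 × 893.94 = 1057.7 MPa

1060 MPa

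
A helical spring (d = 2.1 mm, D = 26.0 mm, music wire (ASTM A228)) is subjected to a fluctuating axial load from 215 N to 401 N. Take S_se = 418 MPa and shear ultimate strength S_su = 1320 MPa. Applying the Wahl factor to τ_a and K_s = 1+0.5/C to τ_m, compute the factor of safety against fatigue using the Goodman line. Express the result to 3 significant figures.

0.285

C = D/d = 26.0/2.1 = 12.3810; K_W = (4C−1)/(4C−4)+0.615/C = 1.1156; K_s = 1+0.5/C = 1.0404
F_a = (F_max−F_min)/2 = 93 N; F_m = (F_max+F_min)/2 = 308 N
τ_a = K_W·8F_aD/(πd³) = 1.1156 × 664.87 = 741.71 MPa
τ_m = K_s·8F_mD/(πd³) = 1.0404 × 2201.9 = 2290.9 MPa
Goodman: 1/n_f = τ_a/S_se + τ_m/S_su = 741.71/418 + 2290.9/1320 = 1.77444 + 1.73551 = 3.5099
n_f = 1/3.5099 = 0.2849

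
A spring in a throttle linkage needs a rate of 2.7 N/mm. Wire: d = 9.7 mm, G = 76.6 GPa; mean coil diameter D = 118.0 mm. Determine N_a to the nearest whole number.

N_a = Gd⁴/(8D³k) = (76.6×10³ × 9.7⁴)/(8 × 118.0³ × 2.7)
    = 6.78134e+08 / 3.54895e+07 = 19.11 → 19 coils

19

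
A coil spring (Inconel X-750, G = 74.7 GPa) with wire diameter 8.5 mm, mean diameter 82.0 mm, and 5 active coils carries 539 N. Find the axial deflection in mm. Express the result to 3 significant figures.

k = Gd⁴/(8D³N_a) = (74.7×10³)(8.5⁴)/(8·82.0³·5) = 17.681 N/mm
δ = F/k = 539 / 17.681 = 30.486 mm

30.5 mm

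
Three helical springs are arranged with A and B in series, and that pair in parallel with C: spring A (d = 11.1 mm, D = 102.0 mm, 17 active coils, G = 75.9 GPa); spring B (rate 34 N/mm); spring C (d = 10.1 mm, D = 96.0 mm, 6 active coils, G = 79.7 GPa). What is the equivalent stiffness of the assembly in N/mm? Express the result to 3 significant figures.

26.0 N/mm

k_A = Gd⁴/(8D³N_a) = (75.9×10³)(11.1⁴)/(8·102.0³·17) = 7.9835 N/mm
k_C = Gd⁴/(8D³N_a) = (79.7×10³)(10.1⁴)/(8·96.0³·6) = 19.529 N/mm
Springs A,B series: k_AB = 1/(1/7.9835+1/34) = 6.4654 N/mm; parallel with C: k_eq = 6.4654+19.529 = 25.995 N/mm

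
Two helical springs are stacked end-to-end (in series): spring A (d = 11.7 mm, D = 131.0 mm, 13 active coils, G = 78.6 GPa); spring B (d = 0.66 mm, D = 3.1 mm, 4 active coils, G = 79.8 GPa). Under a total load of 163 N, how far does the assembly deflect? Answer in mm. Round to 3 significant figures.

k_A = Gd⁴/(8D³N_a) = (78.6×10³)(11.7⁴)/(8·131.0³·13) = 6.2997 N/mm
k_B = Gd⁴/(8D³N_a) = (79.8×10³)(0.66⁴)/(8·3.1³·4) = 15.883 N/mm
Series: 1/k_eq = 1/6.2997 + 1/15.883 = 0.2217; k_eq = 4.5107 N/mm
δ = F/k_eq = 163/4.5107 = 36.137 mm

36.1 mm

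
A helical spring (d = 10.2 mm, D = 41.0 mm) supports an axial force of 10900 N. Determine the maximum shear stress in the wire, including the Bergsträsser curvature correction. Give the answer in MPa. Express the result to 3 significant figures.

1480 MPa

Spring index C = D/d = 41.0/10.2 = 4.0196
K_B = (4C+2)/(4C−3) = 18.078/13.078 = 1.3823
τ₀ = 8FD/(πd³) = 8·10900·41.0/(π·10.2³) = 3.5752e+06/3333.9 = 1072.4 MPa
τ_max = K·τ₀ = 1.3823 × 1072.4 = 1482.4 MPa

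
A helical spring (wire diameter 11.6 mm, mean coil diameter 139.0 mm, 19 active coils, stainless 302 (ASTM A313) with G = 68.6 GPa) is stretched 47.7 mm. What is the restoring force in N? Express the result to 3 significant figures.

k = Gd⁴/(8D³N_a) = (68.6×10³)(11.6⁴)/(8·139.0³·19) = 3.0428 N/mm
F = k·δ = 3.0428 × 47.7 = 145.14 N

145 N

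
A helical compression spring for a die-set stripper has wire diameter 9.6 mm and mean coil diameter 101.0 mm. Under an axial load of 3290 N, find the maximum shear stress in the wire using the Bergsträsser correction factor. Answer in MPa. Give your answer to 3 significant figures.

Spring index C = D/d = 101.0/9.6 = 10.5208
K_B = (4C+2)/(4C−3) = 44.083/39.083 = 1.1279
τ₀ = 8FD/(πd³) = 8·3290·101.0/(π·9.6³) = 2.65832e+06/2779.5 = 956.41 MPa
τ_max = K·τ₀ = 1.1279 × 956.41 = 1078.8 MPa

1080 MPa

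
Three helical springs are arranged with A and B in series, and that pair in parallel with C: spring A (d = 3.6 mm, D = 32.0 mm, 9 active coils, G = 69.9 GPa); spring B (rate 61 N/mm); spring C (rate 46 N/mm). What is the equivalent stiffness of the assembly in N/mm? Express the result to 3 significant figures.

k_A = Gd⁴/(8D³N_a) = (69.9×10³)(3.6⁴)/(8·32.0³·9) = 4.9763 N/mm
Springs A,B series: k_AB = 1/(1/4.9763+1/61) = 4.6009 N/mm; parallel with C: k_eq = 4.6009+46 = 50.601 N/mm

50.6 N/mm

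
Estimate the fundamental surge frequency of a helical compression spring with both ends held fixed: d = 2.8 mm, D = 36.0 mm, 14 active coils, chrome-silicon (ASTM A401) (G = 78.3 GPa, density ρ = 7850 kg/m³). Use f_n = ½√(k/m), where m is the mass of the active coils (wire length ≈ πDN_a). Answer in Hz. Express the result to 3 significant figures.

54.8 Hz

k = Gd⁴/(8D³N_a) = (78.3×10³)(2.8⁴)/(8·36.0³·14) = 0.92102 N/mm = 921.02 N/m
Wire length L = πDN_a = π·36.0·14 = 1583.4 mm
m = ρ·(πd²/4)·L = 7850 × 6.1575×10⁻⁶ m² × 1.5834 m = 0.076534 kg
f_n = ½√(k/m) = 0.5·√(921.02/0.076534) = 0.5·√(12034) = 54.85 Hz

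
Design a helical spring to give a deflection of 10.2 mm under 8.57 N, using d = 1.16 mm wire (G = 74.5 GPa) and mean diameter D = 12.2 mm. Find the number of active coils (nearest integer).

11

Required rate k = F/δ = 8.57/10.2 = 0.8402 N/mm
N_a = Gd⁴/(8D³k) = (74.5×10³ × 1.16⁴)/(8 × 12.2³ × 0.8402)
    = 134893 / 12205.3 = 11.05 → 11 coils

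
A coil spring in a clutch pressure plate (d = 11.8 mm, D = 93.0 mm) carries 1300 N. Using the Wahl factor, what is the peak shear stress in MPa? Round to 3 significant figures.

Spring index C = D/d = 93.0/11.8 = 7.8814
K_W = (4C−1)/(4C−4) + 0.615/C = 30.525/27.525 + 0.0780 = 1.1870
τ₀ = 8FD/(πd³) = 8·1300·93.0/(π·11.8³) = 967200/5161.7 = 187.38 MPa
τ_max = K·τ₀ = 1.1870 × 187.38 = 222.42 MPa

222 MPa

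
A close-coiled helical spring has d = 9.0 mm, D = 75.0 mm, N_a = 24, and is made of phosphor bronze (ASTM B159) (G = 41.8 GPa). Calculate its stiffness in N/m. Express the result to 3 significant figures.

3390 N/m

k = Gd⁴/(8D³N_a) = (41.8×10³ × 9.0⁴) / (8 × 75.0³ × 24)
  = 2.7425e+08 / 8.1e+07 = 3.3858 N/mm = 3385.8 N/m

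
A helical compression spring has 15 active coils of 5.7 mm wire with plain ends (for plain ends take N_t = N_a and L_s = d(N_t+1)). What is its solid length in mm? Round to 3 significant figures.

91.2 mm

plain ends: N_t = N_a = 15
L_s = d·(N_t+1) = 5.7 × 16 = 91.2 mm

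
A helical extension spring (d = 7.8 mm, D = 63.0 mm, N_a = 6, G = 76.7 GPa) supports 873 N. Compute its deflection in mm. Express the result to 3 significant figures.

k = Gd⁴/(8D³N_a) = (76.7×10³)(7.8⁴)/(8·63.0³·6) = 23.654 N/mm
δ = F/k = 873 / 23.654 = 36.907 mm

36.9 mm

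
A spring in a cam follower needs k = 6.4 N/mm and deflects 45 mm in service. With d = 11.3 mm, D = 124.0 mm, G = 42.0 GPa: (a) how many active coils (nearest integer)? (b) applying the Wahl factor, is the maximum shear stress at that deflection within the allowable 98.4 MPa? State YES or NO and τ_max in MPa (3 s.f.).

(a) 7 coils; (b) YES, τ_max = 71.5 MPa

N_a = Gd⁴/(8D³k) = (42.0×10³)(11.3⁴)/(8·124.0³·6.4) = 7.015 → N_a = 7
Actual rate k = Gd⁴/(8D³·7) = 6.4137 N/mm
Working load F = kδ = 6.4137·45 = 288.62 N
C = 124.0/11.3 = 10.9735; K_W = (4C−1)/(4C−4)+0.615/C = 1.1312
τ_max = K_W·8FD/(πd³) = 1.1312·63.161 = 71.45 MPa
τ_max ≤ 98.4 MPa → acceptable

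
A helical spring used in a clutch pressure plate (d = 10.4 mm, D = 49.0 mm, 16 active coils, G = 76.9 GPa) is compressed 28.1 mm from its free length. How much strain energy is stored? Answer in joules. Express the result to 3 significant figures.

23.6 J

k = Gd⁴/(8D³N_a) = (76.9×10³)(10.4⁴)/(8·49.0³·16) = 59.739 N/mm
U = ½kδ² = 0.5 × 59.739 × 28.1² = 23585 N·mm = 23.585 J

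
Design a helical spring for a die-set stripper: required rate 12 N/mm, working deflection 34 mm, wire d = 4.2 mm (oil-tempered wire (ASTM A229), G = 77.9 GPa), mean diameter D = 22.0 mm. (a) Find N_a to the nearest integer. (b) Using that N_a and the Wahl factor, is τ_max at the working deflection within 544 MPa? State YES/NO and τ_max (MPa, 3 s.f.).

N_a = Gd⁴/(8D³k) = (77.9×10³)(4.2⁴)/(8·22.0³·12) = 23.71 → N_a = 24
Actual rate k = Gd⁴/(8D³·24) = 11.857 N/mm
Working load F = kδ = 11.857·34 = 403.13 N
C = 22.0/4.2 = 5.2381; K_W = (4C−1)/(4C−4)+0.615/C = 1.2944
τ_max = K_W·8FD/(πd³) = 1.2944·304.83 = 394.57 MPa
τ_max ≤ 544 MPa → acceptable

(a) 24 coils; (b) YES, τ_max = 395 MPa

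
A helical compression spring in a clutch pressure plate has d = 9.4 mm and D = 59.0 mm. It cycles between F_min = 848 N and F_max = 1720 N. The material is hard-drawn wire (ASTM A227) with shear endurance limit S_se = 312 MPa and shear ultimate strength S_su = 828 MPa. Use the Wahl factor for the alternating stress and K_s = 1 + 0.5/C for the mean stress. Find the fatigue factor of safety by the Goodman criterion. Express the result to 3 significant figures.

C = D/d = 59.0/9.4 = 6.2766; K_W = (4C−1)/(4C−4)+0.615/C = 1.2401; K_s = 1+0.5/C = 1.0797
F_a = (F_max−F_min)/2 = 436 N; F_m = (F_max+F_min)/2 = 1284 N
τ_a = K_W·8F_aD/(πd³) = 1.2401 × 78.867 = 97.804 MPa
τ_m = K_s·8F_mD/(πd³) = 1.0797 × 232.26 = 250.76 MPa
Goodman: 1/n_f = τ_a/S_se + τ_m/S_su = 97.804/312 + 250.76/828 = 0.31348 + 0.30285 = 0.61633
n_f = 1/0.61633 = 1.623

1.62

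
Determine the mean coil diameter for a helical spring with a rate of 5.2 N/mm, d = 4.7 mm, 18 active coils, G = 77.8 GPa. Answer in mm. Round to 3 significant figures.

D = (Gd⁴/(8N_a·k))^(1/3) = (77.8×10³·4.7⁴/(8·18·5.2))^(1/3)
  = (50699.7)^(1/3) = 37.0114 mm

37.0 mm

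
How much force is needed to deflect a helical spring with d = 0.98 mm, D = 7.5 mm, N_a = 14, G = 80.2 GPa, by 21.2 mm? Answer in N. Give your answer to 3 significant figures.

k = Gd⁴/(8D³N_a) = (80.2×10³)(0.98⁴)/(8·7.5³·14) = 1.5656 N/mm
F = k·δ = 1.5656 × 21.2 = 33.19 N

33.2 N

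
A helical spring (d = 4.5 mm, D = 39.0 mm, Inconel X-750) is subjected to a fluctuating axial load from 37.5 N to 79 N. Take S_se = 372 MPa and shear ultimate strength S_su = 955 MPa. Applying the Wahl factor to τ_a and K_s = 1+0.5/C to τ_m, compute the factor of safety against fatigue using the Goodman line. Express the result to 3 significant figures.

7.07

C = D/d = 39.0/4.5 = 8.6667; K_W = (4C−1)/(4C−4)+0.615/C = 1.1688; K_s = 1+0.5/C = 1.0577
F_a = (F_max−F_min)/2 = 20.75 N; F_m = (F_max+F_min)/2 = 58.25 N
τ_a = K_W·8F_aD/(πd³) = 1.1688 × 22.614 = 26.431 MPa
τ_m = K_s·8F_mD/(πd³) = 1.0577 × 63.484 = 67.146 MPa
Goodman: 1/n_f = τ_a/S_se + τ_m/S_su = 26.431/372 + 67.146/955 = 0.07105 + 0.07031 = 0.14136
n_f = 1/0.14136 = 7.074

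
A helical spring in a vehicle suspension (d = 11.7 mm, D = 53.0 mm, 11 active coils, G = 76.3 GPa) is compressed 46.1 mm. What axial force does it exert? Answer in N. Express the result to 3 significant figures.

5030 N

k = Gd⁴/(8D³N_a) = (76.3×10³)(11.7⁴)/(8·53.0³·11) = 109.13 N/mm
F = k·δ = 109.13 × 46.1 = 5031 N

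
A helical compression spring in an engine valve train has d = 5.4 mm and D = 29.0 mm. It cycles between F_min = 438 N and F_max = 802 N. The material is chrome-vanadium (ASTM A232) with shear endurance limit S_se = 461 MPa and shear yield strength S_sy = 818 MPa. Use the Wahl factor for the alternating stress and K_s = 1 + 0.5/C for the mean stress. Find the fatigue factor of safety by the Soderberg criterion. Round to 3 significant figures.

C = D/d = 29.0/5.4 = 5.3704; K_W = (4C−1)/(4C−4)+0.615/C = 1.2861; K_s = 1+0.5/C = 1.0931
F_a = (F_max−F_min)/2 = 182 N; F_m = (F_max+F_min)/2 = 620 N
τ_a = K_W·8F_aD/(πd³) = 1.2861 × 85.355 = 109.78 MPa
τ_m = K_s·8F_mD/(πd³) = 1.0931 × 290.77 = 317.84 MPa
Soderberg: 1/n_f = τ_a/S_se + τ_m/S_sy = 109.78/461 + 317.84/818 = 0.23813 + 0.38856 = 0.62669
n_f = 1/0.62669 = 1.596

1.60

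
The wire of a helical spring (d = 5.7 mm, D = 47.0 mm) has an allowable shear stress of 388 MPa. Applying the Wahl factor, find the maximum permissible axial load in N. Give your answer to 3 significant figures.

C = D/d = 47.0/5.7 = 8.2456
K_W = (4C−1)/(4C−4) + 0.615/C = 31.982/28.982 + 0.0746 = 1.1781
τ_max = K·8FD/(πd³) → F_max = τ_allow·πd³/(8DK)
F_max = 388·π·5.7³/(8·47.0·1.1781) = 2.2574e+05/442.96 = 509.61 N

510 N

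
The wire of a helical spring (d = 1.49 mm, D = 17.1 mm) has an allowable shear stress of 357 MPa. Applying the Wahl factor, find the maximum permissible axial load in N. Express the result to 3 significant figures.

C = D/d = 17.1/1.49 = 11.4765
K_W = (4C−1)/(4C−4) + 0.615/C = 44.906/41.906 + 0.0536 = 1.1252
τ_max = K·8FD/(πd³) → F_max = τ_allow·πd³/(8DK)
F_max = 357·π·1.49³/(8·17.1·1.1252) = 3710/153.92 = 24.103 N

24.1 N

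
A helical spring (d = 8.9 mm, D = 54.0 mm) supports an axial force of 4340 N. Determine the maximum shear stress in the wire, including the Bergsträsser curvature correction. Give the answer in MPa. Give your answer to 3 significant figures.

Spring index C = D/d = 54.0/8.9 = 6.0674
K_B = (4C+2)/(4C−3) = 26.270/21.270 = 1.2351
τ₀ = 8FD/(πd³) = 8·4340·54.0/(π·8.9³) = 1.87488e+06/2214.7 = 846.55 MPa
τ_max = K·τ₀ = 1.2351 × 846.55 = 1045.6 MPa

1050 MPa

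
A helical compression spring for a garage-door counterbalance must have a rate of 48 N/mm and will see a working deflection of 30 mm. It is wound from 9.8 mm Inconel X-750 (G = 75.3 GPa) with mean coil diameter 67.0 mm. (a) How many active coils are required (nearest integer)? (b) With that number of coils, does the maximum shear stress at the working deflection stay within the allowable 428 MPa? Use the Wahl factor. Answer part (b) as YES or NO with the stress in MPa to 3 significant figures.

(a) 6 coils; (b) YES, τ_max = 319 MPa

N_a = Gd⁴/(8D³k) = (75.3×10³)(9.8⁴)/(8·67.0³·48) = 6.014 → N_a = 6
Actual rate k = Gd⁴/(8D³·6) = 48.11 N/mm
Working load F = kδ = 48.11·30 = 1443.3 N
C = 67.0/9.8 = 6.8367; K_W = (4C−1)/(4C−4)+0.615/C = 1.2185
τ_max = K_W·8FD/(πd³) = 1.2185·261.63 = 318.79 MPa
τ_max ≤ 428 MPa → acceptable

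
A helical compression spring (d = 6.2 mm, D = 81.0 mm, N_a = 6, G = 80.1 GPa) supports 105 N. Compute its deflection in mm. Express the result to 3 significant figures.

k = Gd⁴/(8D³N_a) = (80.1×10³)(6.2⁴)/(8·81.0³·6) = 4.6398 N/mm
δ = F/k = 105 / 4.6398 = 22.63 mm

22.6 mm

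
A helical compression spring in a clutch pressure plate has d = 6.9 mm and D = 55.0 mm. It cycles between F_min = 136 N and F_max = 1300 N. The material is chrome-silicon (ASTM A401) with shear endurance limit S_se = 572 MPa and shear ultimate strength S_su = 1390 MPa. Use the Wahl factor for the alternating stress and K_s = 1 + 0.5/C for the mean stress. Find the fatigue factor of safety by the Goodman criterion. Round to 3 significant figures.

1.34

C = D/d = 55.0/6.9 = 7.9710; K_W = (4C−1)/(4C−4)+0.615/C = 1.1847; K_s = 1+0.5/C = 1.0627
F_a = (F_max−F_min)/2 = 582 N; F_m = (F_max+F_min)/2 = 718 N
τ_a = K_W·8F_aD/(πd³) = 1.1847 × 248.13 = 293.97 MPa
τ_m = K_s·8F_mD/(πd³) = 1.0627 × 306.11 = 325.31 MPa
Goodman: 1/n_f = τ_a/S_se + τ_m/S_su = 293.97/572 + 325.31/1390 = 0.51393 + 0.23404 = 0.74797
n_f = 1/0.74797 = 1.337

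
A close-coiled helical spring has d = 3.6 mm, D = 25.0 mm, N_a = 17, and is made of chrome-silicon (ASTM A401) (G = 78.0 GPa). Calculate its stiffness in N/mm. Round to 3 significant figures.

k = Gd⁴/(8D³N_a) = (78.0×10³ × 3.6⁴) / (8 × 25.0³ × 17)
  = 1.3101e+07 / 2.125e+06 = 6.1652 N/mm

6.17 N/mm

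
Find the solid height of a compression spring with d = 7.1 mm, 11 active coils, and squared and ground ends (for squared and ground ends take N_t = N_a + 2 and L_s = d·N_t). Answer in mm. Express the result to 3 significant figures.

squared and ground ends: N_t = N_a + 2 = 11 + 2 = 13
L_s = d·N_t = 7.1 × 13 = 92.3 mm

92.3 mm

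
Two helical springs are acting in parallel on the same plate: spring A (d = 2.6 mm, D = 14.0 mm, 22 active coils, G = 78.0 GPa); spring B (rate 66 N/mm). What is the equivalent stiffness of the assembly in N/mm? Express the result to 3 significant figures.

73.4 N/mm

k_A = Gd⁴/(8D³N_a) = (78.0×10³)(2.6⁴)/(8·14.0³·22) = 7.3806 N/mm
Parallel: k_eq = 7.3806 + 66 = 73.381 N/mm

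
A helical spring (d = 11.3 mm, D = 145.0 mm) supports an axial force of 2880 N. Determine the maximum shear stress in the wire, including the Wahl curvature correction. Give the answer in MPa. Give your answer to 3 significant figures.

819 MPa

Spring index C = D/d = 145.0/11.3 = 12.8319
K_W = (4C−1)/(4C−4) + 0.615/C = 50.327/47.327 + 0.0479 = 1.1113
τ₀ = 8FD/(πd³) = 8·2880·145.0/(π·11.3³) = 3.3408e+06/4533 = 737 MPa
τ_max = K·τ₀ = 1.1113 × 737 = 819.04 MPa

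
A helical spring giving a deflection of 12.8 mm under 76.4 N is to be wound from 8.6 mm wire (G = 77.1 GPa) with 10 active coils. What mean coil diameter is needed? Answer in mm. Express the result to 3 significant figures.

Required rate k = F/δ = 76.4/12.8 = 5.9688 N/mm
D = (Gd⁴/(8N_a·k))^(1/3) = (77.1×10³·8.6⁴/(8·10·5.9688))^(1/3)
  = (883232)^(1/3) = 95.9456 mm

95.9 mm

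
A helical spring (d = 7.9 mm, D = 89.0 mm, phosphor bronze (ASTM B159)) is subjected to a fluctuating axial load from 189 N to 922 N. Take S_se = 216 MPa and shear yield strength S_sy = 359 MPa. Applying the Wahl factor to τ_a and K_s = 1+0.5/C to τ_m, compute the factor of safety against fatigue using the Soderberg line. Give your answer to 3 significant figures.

C = D/d = 89.0/7.9 = 11.2658; K_W = (4C−1)/(4C−4)+0.615/C = 1.1276; K_s = 1+0.5/C = 1.0444
F_a = (F_max−F_min)/2 = 366.5 N; F_m = (F_max+F_min)/2 = 555.5 N
τ_a = K_W·8F_aD/(πd³) = 1.1276 × 168.47 = 189.97 MPa
τ_m = K_s·8F_mD/(πd³) = 1.0444 × 255.35 = 266.68 MPa
Soderberg: 1/n_f = τ_a/S_se + τ_m/S_sy = 189.97/216 + 266.68/359 = 0.87951 + 0.74284 = 1.6224
n_f = 1/1.6224 = 0.6164

0.616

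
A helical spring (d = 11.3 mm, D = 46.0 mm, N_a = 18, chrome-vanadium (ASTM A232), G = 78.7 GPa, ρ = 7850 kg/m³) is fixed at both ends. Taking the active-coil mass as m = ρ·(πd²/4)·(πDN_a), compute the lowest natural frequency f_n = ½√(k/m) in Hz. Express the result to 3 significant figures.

k = Gd⁴/(8D³N_a) = (78.7×10³)(11.3⁴)/(8·46.0³·18) = 91.549 N/mm = 91549 N/m
Wire length L = πDN_a = π·46.0·18 = 2601.2 mm
m = ρ·(πd²/4)·L = 7850 × 100.29×10⁻⁶ m² × 2.6012 m = 2.0478 kg
f_n = ½√(k/m) = 0.5·√(91549/2.0478) = 0.5·√(44705) = 105.72 Hz

106 Hz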